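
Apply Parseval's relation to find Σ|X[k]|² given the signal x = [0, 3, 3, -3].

Parseval: Σ|x[n]|² = (1/N)Σ|X[k]|², so Σ|X[k]|² = N·Σ|x[n]|² = 4·27.0000

Σ|X[k]|² = N·Σ|x[n]|² = 4·27.0000 = 108.0000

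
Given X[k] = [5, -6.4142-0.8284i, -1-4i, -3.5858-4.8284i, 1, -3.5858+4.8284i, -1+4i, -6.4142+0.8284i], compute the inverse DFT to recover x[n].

x[n] = (1/8) Σ(k=0 to 7) X[k] · e^(2πikn/8)

Computing each x[n]:
x[0] = -2
x[1] = 2
x[2] = 0
x[3] = 1
x[4] = 3
x[5] = 1
x[6] = 2
x[7] = -2

x = [-2, 2, 0, 1, 3, 1, 2, -2]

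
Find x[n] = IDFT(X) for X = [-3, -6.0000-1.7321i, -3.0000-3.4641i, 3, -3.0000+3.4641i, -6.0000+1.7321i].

x[n] = (1/6) Σ(k=0 to 5) X[k] · e^(2πikn/6)

Computing each x[n]:
x[0] = -3
x[1] = 0
x[2] = 1
x[3] = 0
x[4] = 2
x[5] = -3

x = [-3, 0, 1, 0, 2, -3]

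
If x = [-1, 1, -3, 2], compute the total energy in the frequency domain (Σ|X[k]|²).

Parseval: Σ|x[n]|² = (1/N)Σ|X[k]|², so Σ|X[k]|² = N·Σ|x[n]|² = 4·15.0000

Σ|X[k]|² = N·Σ|x[n]|² = 4·15.0000 = 60.0000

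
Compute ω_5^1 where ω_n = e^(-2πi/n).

ω_5^1 = e^(-2πi·1/5)
= cos(-2π·1/5) + i·sin(-2π·1/5)
= cos(-2π/5) + i·sin(-2π/5)

ω_5^1 = cos(-2π/5) + i·sin(-2π/5) = 0.3090-0.9511i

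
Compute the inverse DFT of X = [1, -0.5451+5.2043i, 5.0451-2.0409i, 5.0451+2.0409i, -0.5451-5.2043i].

x[n] = (1/5) Σ(k=0 to 4) X[k] · e^(2πikn/5)

Computing each x[n]:
x[0] = 2
x[1] = -3
x[2] = -1
x[3] = 3
x[4] = 0

x = [2, -3, -1, 3, 0]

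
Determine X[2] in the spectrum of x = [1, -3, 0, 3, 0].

X[2] = Σ(n=0 to 4) x[n] · ω_5^(2n) where ω_5 = e^(-2πi/5)
= (1)·ω_5^0 + (-3)·ω_5^2 + (0)·ω_5^4 + (3)·ω_5^6 + (0)·ω_5^8

X[2] = 4.3541-1.0898i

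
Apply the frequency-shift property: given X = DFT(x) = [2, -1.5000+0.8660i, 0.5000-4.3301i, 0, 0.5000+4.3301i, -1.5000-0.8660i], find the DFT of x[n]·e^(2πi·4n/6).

Modulation property: DFT(ω_6^(-4n)·x[n]) = X[(k-4) mod 6], so circularly shift X by 4 positions.

X[k-4] = [0.5000-4.3301i, 0, 0.5000+4.3301i, -1.5000-0.8660i, 2, -1.5000+0.8660i]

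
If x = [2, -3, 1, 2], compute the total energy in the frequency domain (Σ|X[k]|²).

Parseval: Σ|x[n]|² = (1/N)Σ|X[k]|², so Σ|X[k]|² = N·Σ|x[n]|² = 4·18.0000

Σ|X[k]|² = N·Σ|x[n]|² = 4·18.0000 = 72.0000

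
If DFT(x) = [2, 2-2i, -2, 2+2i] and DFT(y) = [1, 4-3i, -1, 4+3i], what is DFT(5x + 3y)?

By linearity: DFT(5x + 3y) = 5·DFT(x) + 3·DFT(y)
= 5·[2, 2-2i, -2, 2+2i] + 3·[1, 4-3i, -1, 4+3i]

Computing element-wise:
Z[0] = 5·(2) + 3·(1) = 13
Z[1] = 5·(2-2i) + 3·(4-3i) = 22-19i
Z[2] = 5·(-2) + 3·(-1) = -13
Z[3] = 5·(2+2i) + 3·(4+3i) = 22+19i

DFT(5x + 3y) = 5·X + 3·Y = [13, 22-19i, -13, 22+19i]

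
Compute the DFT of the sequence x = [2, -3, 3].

X[k] = Σ(n=0 to 2) x[n] · ω_3^(nk)
where ω_3 = e^(-2πi/3)

Computing each X[k]:
X[0] = 2
X[1] = 2.0000+5.1962i
X[2] = 2.0000-5.1962i

X = [2, 2.0000+5.1962i, 2.0000-5.1962i]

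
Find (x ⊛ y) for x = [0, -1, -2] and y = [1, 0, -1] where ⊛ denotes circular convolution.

(x ⊛ y)[n] = Σ(m=0 to 2) x[m] · y[(n-m) mod 3]

Computing each output sample:
(x ⊛ y)[0] = 1
(x ⊛ y)[1] = 1
(x ⊛ y)[2] = -2

x ⊛ y = [1, 1, -2]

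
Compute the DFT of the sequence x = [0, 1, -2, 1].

X[k] = Σ(n=0 to 3) x[n] · ω_4^(nk)
where ω_4 = e^(-2πi/4)

Computing each X[k]:
X[0] = 0
X[1] = 2
X[2] = -4
X[3] = 2

X = [0, 2, -4, 2]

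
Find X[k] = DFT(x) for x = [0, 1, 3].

X[k] = Σ(n=0 to 2) x[n] · ω_3^(nk)
where ω_3 = e^(-2πi/3)

Computing each X[k]:
X[0] = 4
X[1] = -2.0000+1.7321i
X[2] = -2.0000-1.7321i

X = [4, -2.0000+1.7321i, -2.0000-1.7321i]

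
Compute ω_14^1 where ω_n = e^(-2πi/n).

ω_14^1 = e^(-2πi·1/14)
= cos(-2π·1/14) + i·sin(-2π·1/14)
= cos(-2π/14) + i·sin(-2π/14)

ω_14^1 = cos(-2π/14) + i·sin(-2π/14) = 0.9010-0.4339i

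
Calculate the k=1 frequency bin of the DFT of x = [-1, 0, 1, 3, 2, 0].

X[1] = Σ(n=0 to 5) x[n] · ω_6^(1n) where ω_6 = e^(-2πi/6)
= (-1)·ω_6^0 + (0)·ω_6^1 + (1)·ω_6^2 + (3)·ω_6^3 + (2)·ω_6^4 + (0)·ω_6^5

X[1] = -5.5000+0.8660i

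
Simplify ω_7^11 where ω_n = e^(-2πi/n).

Since ω_7^7 = 1, powers reduce modulo 7.
11 mod 7 = 4
So ω_7^11 = ω_7^4 = e^(-2πi·4/7)

ω_7^11 = ω_7^4 = -0.9010+0.4339i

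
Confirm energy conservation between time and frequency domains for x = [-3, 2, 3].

Time domain:
Σ|x[n]|² = |-3|² + |2|² + |3|² = 22.0000

Frequency domain:
(1/3)Σ|X[k]|² = (1/3)(|2|² + |-5.5000+0.8660i|² + |-5.5000-0.8660i|²) = (1/3)·66.0000 = 22.0000

Both sides agree, confirming Parseval's theorem.

Σ|x[n]|² = (1/N)Σ|X[k]|² = 22.0000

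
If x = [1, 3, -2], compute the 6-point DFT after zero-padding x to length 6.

Original 3-point DFT: [2, 0.5000-4.3301i, 0.5000+4.3301i]
Zero-padded 6-point DFT provides frequency interpolation.

DFT_6([x, 0, ...]) = [2, 3.5000-0.8660i, 0.5000-4.3301i, -4, 0.5000+4.3301i, 3.5000+0.8660i]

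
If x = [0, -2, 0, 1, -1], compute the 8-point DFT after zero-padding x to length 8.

Original 5-point DFT: [-2, -1.7361+1.5388i, 2.7361-0.3633i, 2.7361+0.3633i, -1.7361-1.5388i]
Zero-padded 8-point DFT provides frequency interpolation.

DFT_8([x, 0, ...]) = [-2, -1.1213+0.7071i, -1+3i, 3.1213+0.7071i, 0, 3.1213-0.7071i, -1-3i, -1.1213-0.7071i]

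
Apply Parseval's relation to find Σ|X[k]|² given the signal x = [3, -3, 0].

Parseval: Σ|x[n]|² = (1/N)Σ|X[k]|², so Σ|X[k]|² = N·Σ|x[n]|² = 3·18.0000

Σ|X[k]|² = N·Σ|x[n]|² = 3·18.0000 = 54.0000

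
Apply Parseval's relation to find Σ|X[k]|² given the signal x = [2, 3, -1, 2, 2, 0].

Parseval: Σ|x[n]|² = (1/N)Σ|X[k]|², so Σ|X[k]|² = N·Σ|x[n]|² = 6·22.0000

Σ|X[k]|² = N·Σ|x[n]|² = 6·22.0000 = 132.0000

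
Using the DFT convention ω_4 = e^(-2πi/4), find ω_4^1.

ω_4^1 = e^(-2πi·1/4)
= cos(-2π·1/4) + i·sin(-2π·1/4)
= cos(-2π/4) + i·sin(-2π/4)

ω_4^1 = cos(-2π/4) + i·sin(-2π/4) = -1i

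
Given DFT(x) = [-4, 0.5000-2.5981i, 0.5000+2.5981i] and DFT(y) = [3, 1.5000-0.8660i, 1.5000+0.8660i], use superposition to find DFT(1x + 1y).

By linearity: DFT(1x + 1y) = 1·DFT(x) + 1·DFT(y)
= 1·[-4, 0.5000-2.5981i, 0.5000+2.5981i] + 1·[3, 1.5000-0.8660i, 1.5000+0.8660i]

Computing element-wise:
Z[0] = 1·(-4) + 1·(3) = -1
Z[1] = 1·(0.5000-2.5981i) + 1·(1.5000-0.8660i) = 2.0000-3.4641i
Z[2] = 1·(0.5000+2.5981i) + 1·(1.5000+0.8660i) = 2.0000+3.4641i

DFT(1x + 1y) = 1·X + 1·Y = [-1, 2.0000-3.4641i, 2.0000+3.4641i]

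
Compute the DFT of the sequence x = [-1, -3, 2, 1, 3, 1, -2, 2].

X[k] = Σ(n=0 to 7) x[n] · ω_8^(nk)
where ω_8 = e^(-2πi/8)

Computing each X[k]:
X[0] = 3
X[1] = -6.1213-0.4645i
X[2] = 2+5i
X[3] = -1.8787+7.5355i
X[4] = 1
X[5] = -1.8787-7.5355i
X[6] = 2-5i
X[7] = -6.1213+0.4645i

X = [3, -6.1213-0.4645i, 2+5i, -1.8787+7.5355i, 1, -1.8787-7.5355i, 2-5i, -6.1213+0.4645i]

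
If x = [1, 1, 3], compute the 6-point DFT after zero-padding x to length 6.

Original 3-point DFT: [5, -1.0000+1.7321i, -1.0000-1.7321i]
Zero-padded 6-point DFT provides frequency interpolation.

DFT_6([x, 0, ...]) = [5, -3.4641i, -1.0000+1.7321i, 3, -1.0000-1.7321i, 3.4641i]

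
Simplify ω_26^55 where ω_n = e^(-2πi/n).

Since ω_26^26 = 1, powers reduce modulo 26.
55 mod 26 = 3
So ω_26^55 = ω_26^3 = e^(-2πi·3/26)

ω_26^55 = ω_26^3 = 0.7485-0.6631i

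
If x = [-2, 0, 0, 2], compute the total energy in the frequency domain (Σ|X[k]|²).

Parseval: Σ|x[n]|² = (1/N)Σ|X[k]|², so Σ|X[k]|² = N·Σ|x[n]|² = 4·8.0000

Σ|X[k]|² = N·Σ|x[n]|² = 4·8.0000 = 32.0000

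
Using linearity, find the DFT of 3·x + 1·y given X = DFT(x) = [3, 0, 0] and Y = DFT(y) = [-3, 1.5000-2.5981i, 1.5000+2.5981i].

By linearity: DFT(3x + 1y) = 3·DFT(x) + 1·DFT(y)
= 3·[3, 0, 0] + 1·[-3, 1.5000-2.5981i, 1.5000+2.5981i]

Computing element-wise:
Z[0] = 3·(3) + 1·(-3) = 6
Z[1] = 3·(0) + 1·(1.5000-2.5981i) = 1.5000-2.5981i
Z[2] = 3·(0) + 1·(1.5000+2.5981i) = 1.5000+2.5981i

DFT(3x + 1y) = 3·X + 1·Y = [6, 1.5000-2.5981i, 1.5000+2.5981i]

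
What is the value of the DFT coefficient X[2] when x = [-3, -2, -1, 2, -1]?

X[2] = Σ(n=0 to 4) x[n] · ω_5^(2n) where ω_5 = e^(-2πi/5)
= (-3)·ω_5^0 + (-2)·ω_5^2 + (-1)·ω_5^4 + (2)·ω_5^6 + (-1)·ω_5^8

X[2] = -0.2639-2.2654i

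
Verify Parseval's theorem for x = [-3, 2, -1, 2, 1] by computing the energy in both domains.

Time domain:
Σ|x[n]|² = |-3|² + |2|² + |-1|² + |2|² + |1|² = 19.0000

Frequency domain:
(1/5)Σ|X[k]|² = (1/5)(|1|² + |-2.8820+0.8123i|² + |-5.1180-3.4410i|² + |-5.1180+3.4410i|² + |-2.8820-0.8123i|²) = (1/5)·95.0000 = 19.0000

Both sides agree, confirming Parseval's theorem.

Σ|x[n]|² = (1/N)Σ|X[k]|² = 19.0000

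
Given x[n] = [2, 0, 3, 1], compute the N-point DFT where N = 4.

X[k] = Σ(n=0 to 3) x[n] · ω_4^(nk)
where ω_4 = e^(-2πi/4)

Computing each X[k]:
X[0] = 6
X[1] = -1+1i
X[2] = 4
X[3] = -1-1i

X = [6, -1+1i, 4, -1-1i]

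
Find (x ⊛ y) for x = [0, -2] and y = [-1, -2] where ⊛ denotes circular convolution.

(x ⊛ y)[n] = Σ(m=0 to 1) x[m] · y[(n-m) mod 2]

Computing each output sample:
(x ⊛ y)[0] = 4
(x ⊛ y)[1] = 2

x ⊛ y = [4, 2]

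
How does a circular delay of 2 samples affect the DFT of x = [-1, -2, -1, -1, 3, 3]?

Time shift by 2: X_shifted[k] = ω_6^(2k) · X[k]
Shifted x = [3, 3, -1, -2, -1, -1]

DFT(x[n-2]) = [1, 7.0000-3.4641i, 1.0000-3.4641i, 1, 1.0000+3.4641i, 7.0000+3.4641i]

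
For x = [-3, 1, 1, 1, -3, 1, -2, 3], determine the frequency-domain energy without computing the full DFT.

Parseval: Σ|x[n]|² = (1/N)Σ|X[k]|², so Σ|X[k]|² = N·Σ|x[n]|² = 8·35.0000

Σ|X[k]|² = N·Σ|x[n]|² = 8·35.0000 = 280.0000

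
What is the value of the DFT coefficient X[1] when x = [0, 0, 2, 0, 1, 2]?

X[1] = Σ(n=0 to 5) x[n] · ω_6^(1n) where ω_6 = e^(-2πi/6)
= (0)·ω_6^0 + (0)·ω_6^1 + (2)·ω_6^2 + (0)·ω_6^3 + (1)·ω_6^4 + (2)·ω_6^5

X[1] = -0.5000+0.8660i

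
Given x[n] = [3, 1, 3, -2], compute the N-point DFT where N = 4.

X[k] = Σ(n=0 to 3) x[n] · ω_4^(nk)
where ω_4 = e^(-2πi/4)

Computing each X[k]:
X[0] = 5
X[1] = -3i
X[2] = 7
X[3] = 3i

X = [5, -3i, 7, 3i]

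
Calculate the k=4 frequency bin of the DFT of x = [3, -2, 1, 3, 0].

X[4] = Σ(n=0 to 4) x[n] · ω_5^(4n) where ω_5 = e^(-2πi/5)
= (3)·ω_5^0 + (-2)·ω_5^4 + (1)·ω_5^8 + (3)·ω_5^12 + (0)·ω_5^16

X[4] = -0.8541-3.0777i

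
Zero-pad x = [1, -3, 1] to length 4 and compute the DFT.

Original 3-point DFT: [-1, 2.0000+3.4641i, 2.0000-3.4641i]
Zero-padded 4-point DFT provides frequency interpolation.

DFT_4([x, 0, ...]) = [-1, 3i, 5, -3i]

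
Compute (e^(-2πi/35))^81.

Since ω_35^35 = 1, powers reduce modulo 35.
81 mod 35 = 11
So ω_35^81 = ω_35^11 = e^(-2πi·11/35)

ω_35^81 = ω_35^11 = -0.3930-0.9195i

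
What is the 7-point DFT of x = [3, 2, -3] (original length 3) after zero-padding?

Original 3-point DFT: [2, 3.5000-4.3301i, 3.5000+4.3301i]
Zero-padded 7-point DFT provides frequency interpolation.

DFT_7([x, 0, ...]) = [2, 4.9145+1.3611i, 5.2579-3.2515i, -0.6724-3.2133i, -0.6724+3.2133i, 5.2579+3.2515i, 4.9145-1.3611i]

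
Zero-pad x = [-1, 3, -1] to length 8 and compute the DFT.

Original 3-point DFT: [1, -2.0000-3.4641i, -2.0000+3.4641i]
Zero-padded 8-point DFT provides frequency interpolation.

DFT_8([x, 0, ...]) = [1, 1.1213-1.1213i, -3i, -3.1213-3.1213i, -5, -3.1213+3.1213i, 3i, 1.1213+1.1213i]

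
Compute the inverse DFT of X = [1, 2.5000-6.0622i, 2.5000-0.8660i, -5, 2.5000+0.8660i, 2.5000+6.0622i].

x[n] = (1/6) Σ(k=0 to 5) X[k] · e^(2πikn/6)

Computing each x[n]:
x[0] = 1
x[1] = 3
x[2] = 0
x[3] = 1
x[4] = -3
x[5] = -1

x = [1, 3, 0, 1, -3, -1]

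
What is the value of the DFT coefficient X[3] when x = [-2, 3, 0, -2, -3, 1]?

X[3] = Σ(n=0 to 5) x[n] · ω_6^(3n) where ω_6 = e^(-2πi/6)
= (-2)·ω_6^0 + (3)·ω_6^3 + (0)·ω_6^6 + (-2)·ω_6^9 + (-3)·ω_6^12 + (1)·ω_6^15

X[3] = -7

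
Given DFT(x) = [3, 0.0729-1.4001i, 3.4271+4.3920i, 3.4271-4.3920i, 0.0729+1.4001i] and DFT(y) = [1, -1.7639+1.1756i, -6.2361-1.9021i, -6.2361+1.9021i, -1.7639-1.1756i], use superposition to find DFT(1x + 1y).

By linearity: DFT(1x + 1y) = 1·DFT(x) + 1·DFT(y)
= 1·[3, 0.0729-1.4001i, 3.4271+4.3920i, 3.4271-4.3920i, 0.0729+1.4001i] + 1·[1, -1.7639+1.1756i, -6.2361-1.9021i, -6.2361+1.9021i, -1.7639-1.1756i]

Computing element-wise:
Z[0] = 1·(3) + 1·(1) = 4
Z[1] = 1·(0.0729-1.4001i) + 1·(-1.7639+1.1756i) = -1.6910-0.2245i
Z[2] = 1·(3.4271+4.3920i) + 1·(-6.2361-1.9021i) = -2.8090+2.4899i
Z[3] = 1·(3.4271-4.3920i) + 1·(-6.2361+1.9021i) = -2.8090-2.4899i
Z[4] = 1·(0.0729+1.4001i) + 1·(-1.7639-1.1756i) = -1.6910+0.2245i

DFT(1x + 1y) = 1·X + 1·Y = [4, -1.6910-0.2245i, -2.8090+2.4899i, -2.8090-2.4899i, -1.6910+0.2245i]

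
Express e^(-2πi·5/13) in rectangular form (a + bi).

ω_13^5 = e^(-2πi·5/13)
= cos(-2π·5/13) + i·sin(-2π·5/13)
= cos(-10π/13) + i·sin(-10π/13)

ω_13^5 = cos(-10π/13) + i·sin(-10π/13) = -0.7485-0.6631i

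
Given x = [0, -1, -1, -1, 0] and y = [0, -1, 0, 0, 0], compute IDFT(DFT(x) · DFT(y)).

(x ⊛ y)[n] = Σ(m=0 to 4) x[m] · y[(n-m) mod 5]

Computing each output sample:
(x ⊛ y)[0] = 0
(x ⊛ y)[1] = 0
(x ⊛ y)[2] = 1
(x ⊛ y)[3] = 1
(x ⊛ y)[4] = 1

x ⊛ y = [0, 0, 1, 1, 1]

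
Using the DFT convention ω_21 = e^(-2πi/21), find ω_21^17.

ω_21^17 = e^(-2πi·17/21)
= cos(-2π·17/21) + i·sin(-2π·17/21)
= cos(-34π/21) + i·sin(-34π/21)

ω_21^17 = cos(-34π/21) + i·sin(-34π/21) = 0.3653+0.9309i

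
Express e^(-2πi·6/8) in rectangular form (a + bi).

ω_8^6 = e^(-2πi·6/8)
= cos(-2π·6/8) + i·sin(-2π·6/8)
= cos(-12π/8) + i·sin(-12π/8)

ω_8^6 = cos(-12π/8) + i·sin(-12π/8) = 1i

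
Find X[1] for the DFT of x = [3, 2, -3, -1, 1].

X[1] = Σ(n=0 to 4) x[n] · ω_5^(1n) where ω_5 = e^(-2πi/5)
= (3)·ω_5^0 + (2)·ω_5^1 + (-3)·ω_5^2 + (-1)·ω_5^3 + (1)·ω_5^4

X[1] = 7.1631+0.2245i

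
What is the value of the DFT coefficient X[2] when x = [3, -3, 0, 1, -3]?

X[2] = Σ(n=0 to 4) x[n] · ω_5^(2n) where ω_5 = e^(-2πi/5)
= (3)·ω_5^0 + (-3)·ω_5^2 + (0)·ω_5^4 + (1)·ω_5^6 + (-3)·ω_5^8

X[2] = 8.1631-0.9511i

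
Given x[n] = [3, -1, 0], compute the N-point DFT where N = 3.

X[k] = Σ(n=0 to 2) x[n] · ω_3^(nk)
where ω_3 = e^(-2πi/3)

Computing each X[k]:
X[0] = 2
X[1] = 3.5000+0.8660i
X[2] = 3.5000-0.8660i

X = [2, 3.5000+0.8660i, 3.5000-0.8660i]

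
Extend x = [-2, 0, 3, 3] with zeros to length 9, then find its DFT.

Original 4-point DFT: [4, -5+3i, -2, -5-3i]
Zero-padded 9-point DFT provides frequency interpolation.

DFT_9([x, 0, ...]) = [4, -2.9791-5.5525i, -6.3191+1.5720i, -0.5000+2.5981i, -1.2019-0.6697i, -1.2019+0.6697i, -0.5000-2.5981i, -6.3191-1.5720i, -2.9791+5.5525i]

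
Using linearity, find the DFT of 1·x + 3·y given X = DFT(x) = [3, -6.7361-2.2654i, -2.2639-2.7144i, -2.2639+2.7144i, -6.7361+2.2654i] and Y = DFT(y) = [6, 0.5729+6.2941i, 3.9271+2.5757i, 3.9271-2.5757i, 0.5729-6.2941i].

By linearity: DFT(1x + 3y) = 1·DFT(x) + 3·DFT(y)
= 1·[3, -6.7361-2.2654i, -2.2639-2.7144i, -2.2639+2.7144i, -6.7361+2.2654i] + 3·[6, 0.5729+6.2941i, 3.9271+2.5757i, 3.9271-2.5757i, 0.5729-6.2941i]

Computing element-wise:
Z[0] = 1·(3) + 3·(6) = 21
Z[1] = 1·(-6.7361-2.2654i) + 3·(0.5729+6.2941i) = -5.0174+16.6169i
Z[2] = 1·(-2.2639-2.7144i) + 3·(3.9271+2.5757i) = 9.5174+5.0127i
Z[3] = 1·(-2.2639+2.7144i) + 3·(3.9271-2.5757i) = 9.5174-5.0127i
Z[4] = 1·(-6.7361+2.2654i) + 3·(0.5729-6.2941i) = -5.0174-16.6169i

DFT(1x + 3y) = 1·X + 3·Y = [21, -5.0174+16.6169i, 9.5174+5.0127i, 9.5174-5.0127i, -5.0174-16.6169i]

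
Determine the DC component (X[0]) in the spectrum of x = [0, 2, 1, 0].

X[0] = Σ(n=0 to 3) x[n] · ω_4^0 = Σ x[n]
= (0) + (2) + (1) + (0)

X[0] = 3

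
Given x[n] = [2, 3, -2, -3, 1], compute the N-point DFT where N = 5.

X[k] = Σ(n=0 to 4) x[n] · ω_5^(nk)
where ω_5 = e^(-2πi/5)

Computing each X[k]:
X[0] = 1
X[1] = 7.2812-2.4899i
X[2] = -2.7812-0.2245i
X[3] = -2.7812+0.2245i
X[4] = 7.2812+2.4899i

X = [1, 7.2812-2.4899i, -2.7812-0.2245i, -2.7812+0.2245i, 7.2812+2.4899i]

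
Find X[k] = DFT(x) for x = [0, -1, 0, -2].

X[k] = Σ(n=0 to 3) x[n] · ω_4^(nk)
where ω_4 = e^(-2πi/4)

Computing each X[k]:
X[0] = -3
X[1] = -1i
X[2] = 3
X[3] = 1i

X = [-3, -1i, 3, 1i]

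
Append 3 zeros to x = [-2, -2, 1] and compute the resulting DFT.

Original 3-point DFT: [-3, -1.5000+2.5981i, -1.5000-2.5981i]
Zero-padded 6-point DFT provides frequency interpolation.

DFT_6([x, 0, ...]) = [-3, -3.5000+0.8660i, -1.5000+2.5981i, 1, -1.5000-2.5981i, -3.5000-0.8660i]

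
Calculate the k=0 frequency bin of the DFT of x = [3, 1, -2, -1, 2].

X[0] = Σ(n=0 to 4) x[n] · ω_5^0 = Σ x[n]
= (3) + (1) + (-2) + (-1) + (2)

X[0] = 3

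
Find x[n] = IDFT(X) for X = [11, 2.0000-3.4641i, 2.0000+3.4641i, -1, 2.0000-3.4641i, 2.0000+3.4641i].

x[n] = (1/6) Σ(k=0 to 5) X[k] · e^(2πikn/6)

Computing each x[n]:
x[0] = 3
x[1] = 2
x[2] = 3
x[3] = 2
x[4] = -1
x[5] = 2

x = [3, 2, 3, 2, -1, 2]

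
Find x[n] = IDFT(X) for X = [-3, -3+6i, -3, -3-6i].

x[n] = (1/4) Σ(k=0 to 3) X[k] · e^(2πikn/4)

Computing each x[n]:
x[0] = -3
x[1] = -3
x[2] = 0
x[3] = 3

x = [-3, -3, 0, 3]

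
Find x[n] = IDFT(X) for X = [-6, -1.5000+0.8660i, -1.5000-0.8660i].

x[n] = (1/3) Σ(k=0 to 2) X[k] · e^(2πikn/3)

Computing each x[n]:
x[0] = -3
x[1] = -2
x[2] = -1

x = [-3, -2, -1]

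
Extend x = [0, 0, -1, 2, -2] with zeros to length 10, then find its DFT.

Original 5-point DFT: [-1, -1.4271-0.1388i, 1.9271-4.0287i, 1.9271+4.0287i, -1.4271+0.1388i]
Zero-padded 10-point DFT provides frequency interpolation.

DFT_10([x, 0, ...]) = [-1, 0.6910+0.2245i, -1.4271-0.1388i, 1.8090+2.4899i, 1.9271-4.0287i, -5, 1.9271+4.0287i, 1.8090-2.4899i, -1.4271+0.1388i, 0.6910-0.2245i]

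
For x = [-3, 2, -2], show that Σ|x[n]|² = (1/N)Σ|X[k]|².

Time domain:
Σ|x[n]|² = |-3|² + |2|² + |-2|² = 17.0000

Frequency domain:
(1/3)Σ|X[k]|² = (1/3)(|-3|² + |-3.0000-3.4641i|² + |-3.0000+3.4641i|²) = (1/3)·51.0000 = 17.0000

Both sides agree, confirming Parseval's theorem.

Σ|x[n]|² = (1/N)Σ|X[k]|² = 17.0000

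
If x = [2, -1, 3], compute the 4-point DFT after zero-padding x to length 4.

Original 3-point DFT: [4, 1.0000+3.4641i, 1.0000-3.4641i]
Zero-padded 4-point DFT provides frequency interpolation.

DFT_4([x, 0, ...]) = [4, -1+1i, 6, -1-1i]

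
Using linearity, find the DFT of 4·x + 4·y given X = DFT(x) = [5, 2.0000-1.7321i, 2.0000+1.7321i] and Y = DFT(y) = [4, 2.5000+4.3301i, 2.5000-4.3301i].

By linearity: DFT(4x + 4y) = 4·DFT(x) + 4·DFT(y)
= 4·[5, 2.0000-1.7321i, 2.0000+1.7321i] + 4·[4, 2.5000+4.3301i, 2.5000-4.3301i]

Computing element-wise:
Z[0] = 4·(5) + 4·(4) = 36
Z[1] = 4·(2.0000-1.7321i) + 4·(2.5000+4.3301i) = 18.0000+10.3920i
Z[2] = 4·(2.0000+1.7321i) + 4·(2.5000-4.3301i) = 18.0000-10.3920i

DFT(4x + 4y) = 4·X + 4·Y = [36, 18.0000+10.3920i, 18.0000-10.3920i]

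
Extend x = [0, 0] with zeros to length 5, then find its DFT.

Original 2-point DFT: [0, 0]
Zero-padded 5-point DFT provides frequency interpolation.

DFT_5([x, 0, ...]) = [0, 0, 0, 0, 0]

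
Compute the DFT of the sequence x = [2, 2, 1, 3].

X[k] = Σ(n=0 to 3) x[n] · ω_4^(nk)
where ω_4 = e^(-2πi/4)

Computing each X[k]:
X[0] = 8
X[1] = 1+1i
X[2] = -2
X[3] = 1-1i

X = [8, 1+1i, -2, 1-1i]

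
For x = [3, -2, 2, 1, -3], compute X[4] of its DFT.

X[4] = Σ(n=0 to 4) x[n] · ω_5^(4n) where ω_5 = e^(-2πi/5)
= (3)·ω_5^0 + (-2)·ω_5^4 + (2)·ω_5^8 + (1)·ω_5^12 + (-3)·ω_5^16

X[4] = -0.9721+1.5388i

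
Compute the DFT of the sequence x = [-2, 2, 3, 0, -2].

X[k] = Σ(n=0 to 4) x[n] · ω_5^(nk)
where ω_5 = e^(-2πi/5)

Computing each X[k]:
X[0] = 1
X[1] = -4.4271-5.5676i
X[2] = -1.0729+0.5020i
X[3] = -1.0729-0.5020i
X[4] = -4.4271+5.5676i

X = [1, -4.4271-5.5676i, -1.0729+0.5020i, -1.0729-0.5020i, -4.4271+5.5676i]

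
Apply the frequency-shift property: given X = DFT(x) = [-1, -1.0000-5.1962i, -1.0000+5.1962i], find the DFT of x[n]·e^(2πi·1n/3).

Modulation property: DFT(ω_3^(-1n)·x[n]) = X[(k-1) mod 3], so circularly shift X by 1 positions.

X[k-1] = [-1.0000+5.1962i, -1, -1.0000-5.1962i]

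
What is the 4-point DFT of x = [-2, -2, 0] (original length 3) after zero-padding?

Original 3-point DFT: [-4, -1.0000+1.7321i, -1.0000-1.7321i]
Zero-padded 4-point DFT provides frequency interpolation.

DFT_4([x, 0, ...]) = [-4, -2+2i, 0, -2-2i]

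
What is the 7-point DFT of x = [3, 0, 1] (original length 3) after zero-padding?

Original 3-point DFT: [4, 2.5000+0.8660i, 2.5000-0.8660i]
Zero-padded 7-point DFT provides frequency interpolation.

DFT_7([x, 0, ...]) = [4, 2.7775-0.9749i, 2.0990+0.4339i, 3.6235+0.7818i, 3.6235-0.7818i, 2.0990-0.4339i, 2.7775+0.9749i]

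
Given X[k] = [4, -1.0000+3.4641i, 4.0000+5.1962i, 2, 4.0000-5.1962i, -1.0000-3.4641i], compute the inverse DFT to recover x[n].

x[n] = (1/6) Σ(k=0 to 5) X[k] · e^(2πikn/6)

Computing each x[n]:
x[0] = 2
x[1] = -3
x[2] = 1
x[3] = 2
x[4] = 0
x[5] = 2

x = [2, -3, 1, 2, 0, 2]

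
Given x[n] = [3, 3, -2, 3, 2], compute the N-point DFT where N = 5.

X[k] = Σ(n=0 to 4) x[n] · ω_5^(nk)
where ω_5 = e^(-2πi/5)

Computing each X[k]:
X[0] = 9
X[1] = 3.7361+1.9879i
X[2] = -0.7361-5.3431i
X[3] = -0.7361+5.3431i
X[4] = 3.7361-1.9879i

X = [9, 3.7361+1.9879i, -0.7361-5.3431i, -0.7361+5.3431i, 3.7361-1.9879i]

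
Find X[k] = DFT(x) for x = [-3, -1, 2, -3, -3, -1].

X[k] = Σ(n=0 to 5) x[n] · ω_6^(nk)
where ω_6 = e^(-2πi/6)

Computing each X[k]:
X[0] = -9
X[1] = -0.5000-4.3301i
X[2] = -4.5000+4.3301i
X[3] = 1
X[4] = -4.5000-4.3301i
X[5] = -0.5000+4.3301i

X = [-9, -0.5000-4.3301i, -4.5000+4.3301i, 1, -4.5000-4.3301i, -0.5000+4.3301i]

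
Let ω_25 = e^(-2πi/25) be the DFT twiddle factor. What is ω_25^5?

ω_25^5 = e^(-2πi·5/25)
= cos(-2π·5/25) + i·sin(-2π·5/25)
= cos(-10π/25) + i·sin(-10π/25)

ω_25^5 = cos(-10π/25) + i·sin(-10π/25) = 0.3090-0.9511i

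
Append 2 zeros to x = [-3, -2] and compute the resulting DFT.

Original 2-point DFT: [-5, -1]
Zero-padded 4-point DFT provides frequency interpolation.

DFT_4([x, 0, ...]) = [-5, -3+2i, -1, -3-2i]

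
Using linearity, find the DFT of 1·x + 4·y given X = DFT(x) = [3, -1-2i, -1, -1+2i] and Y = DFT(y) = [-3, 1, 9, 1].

By linearity: DFT(1x + 4y) = 1·DFT(x) + 4·DFT(y)
= 1·[3, -1-2i, -1, -1+2i] + 4·[-3, 1, 9, 1]

Computing element-wise:
Z[0] = 1·(3) + 4·(-3) = -9
Z[1] = 1·(-1-2i) + 4·(1) = 3-2i
Z[2] = 1·(-1) + 4·(9) = 35
Z[3] = 1·(-1+2i) + 4·(1) = 3+2i

DFT(1x + 4y) = 1·X + 4·Y = [-9, 3-2i, 35, 3+2i]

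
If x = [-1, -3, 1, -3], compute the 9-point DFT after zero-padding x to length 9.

Original 4-point DFT: [-6, -2, 6, -2]
Zero-padded 9-point DFT provides frequency interpolation.

DFT_9([x, 0, ...]) = [-6, -1.6245+3.5416i, -0.9606+0.0143i, -3.0000+3.4641i, 4.0851+4.2669i, 4.0851-4.2669i, -3.0000-3.4641i, -0.9606-0.0143i, -1.6245-3.5416i]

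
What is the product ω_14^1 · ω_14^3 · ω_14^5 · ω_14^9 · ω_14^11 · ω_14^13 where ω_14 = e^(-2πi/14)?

The primitive 14th roots of unity are ω_14^k for k coprime to 14: k ∈ {1, 3, 5, 9, 11, 13}
Their product equals the constant term of the cyclotomic polynomial Φ_14(x) up to sign.
For n ≥ 3, the product of all primitive nth roots of unity is 1. (For n=1 it is 1; for n=2 it is -1.)

1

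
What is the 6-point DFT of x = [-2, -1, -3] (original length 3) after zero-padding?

Original 3-point DFT: [-6, -1.7321i, 1.7321i]
Zero-padded 6-point DFT provides frequency interpolation.

DFT_6([x, 0, ...]) = [-6, -1.0000+3.4641i, -1.7321i, -4, 1.7321i, -1.0000-3.4641i]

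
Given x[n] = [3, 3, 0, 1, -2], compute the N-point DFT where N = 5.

X[k] = Σ(n=0 to 4) x[n] · ω_5^(nk)
where ω_5 = e^(-2πi/5)

Computing each X[k]:
X[0] = 5
X[1] = 2.5000-4.1675i
X[2] = 2.5000-3.8900i
X[3] = 2.5000+3.8900i
X[4] = 2.5000+4.1675i

X = [5, 2.5000-4.1675i, 2.5000-3.8900i, 2.5000+3.8900i, 2.5000+4.1675i]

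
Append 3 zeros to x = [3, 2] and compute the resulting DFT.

Original 2-point DFT: [5, 1]
Zero-padded 5-point DFT provides frequency interpolation.

DFT_5([x, 0, ...]) = [5, 3.6180-1.9021i, 1.3820-1.1756i, 1.3820+1.1756i, 3.6180+1.9021i]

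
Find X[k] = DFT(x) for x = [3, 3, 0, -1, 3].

X[k] = Σ(n=0 to 4) x[n] · ω_5^(nk)
where ω_5 = e^(-2πi/5)

Computing each X[k]:
X[0] = 8
X[1] = 5.6631-0.5878i
X[2] = -2.1631+0.9511i
X[3] = -2.1631-0.9511i
X[4] = 5.6631+0.5878i

X = [8, 5.6631-0.5878i, -2.1631+0.9511i, -2.1631-0.9511i, 5.6631+0.5878i]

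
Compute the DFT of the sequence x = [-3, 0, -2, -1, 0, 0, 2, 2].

X[k] = Σ(n=0 to 7) x[n] · ω_8^(nk)
where ω_8 = e^(-2πi/8)

Computing each X[k]:
X[0] = -2
X[1] = -0.8787+6.1213i
X[2] = -3+1i
X[3] = -5.1213-1.8787i
X[4] = -4
X[5] = -5.1213+1.8787i
X[6] = -3-1i
X[7] = -0.8787-6.1213i

X = [-2, -0.8787+6.1213i, -3+1i, -5.1213-1.8787i, -4, -5.1213+1.8787i, -3-1i, -0.8787-6.1213i]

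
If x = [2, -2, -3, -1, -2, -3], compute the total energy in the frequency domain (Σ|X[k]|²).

Parseval: Σ|x[n]|² = (1/N)Σ|X[k]|², so Σ|X[k]|² = N·Σ|x[n]|² = 6·31.0000

Σ|X[k]|² = N·Σ|x[n]|² = 6·31.0000 = 186.0000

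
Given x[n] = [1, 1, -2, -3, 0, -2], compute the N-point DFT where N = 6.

X[k] = Σ(n=0 to 5) x[n] · ω_6^(nk)
where ω_6 = e^(-2πi/6)

Computing each X[k]:
X[0] = -5
X[1] = 4.5000-0.8660i
X[2] = -0.5000-4.3301i
X[3] = 3
X[4] = -0.5000+4.3301i
X[5] = 4.5000+0.8660i

X = [-5, 4.5000-0.8660i, -0.5000-4.3301i, 3, -0.5000+4.3301i, 4.5000+0.8660i]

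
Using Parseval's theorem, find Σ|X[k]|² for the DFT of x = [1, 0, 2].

Parseval: Σ|x[n]|² = (1/N)Σ|X[k]|², so Σ|X[k]|² = N·Σ|x[n]|² = 3·5.0000

Σ|X[k]|² = N·Σ|x[n]|² = 3·5.0000 = 15.0000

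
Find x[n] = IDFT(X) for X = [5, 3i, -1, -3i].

x[n] = (1/4) Σ(k=0 to 3) X[k] · e^(2πikn/4)

Computing each x[n]:
x[0] = 1
x[1] = 0
x[2] = 1
x[3] = 3

x = [1, 0, 1, 3]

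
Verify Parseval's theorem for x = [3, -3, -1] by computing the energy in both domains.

Time domain:
Σ|x[n]|² = |3|² + |-3|² + |-1|² = 19.0000

Frequency domain:
(1/3)Σ|X[k]|² = (1/3)(|-1|² + |5.0000+1.7321i|² + |5.0000-1.7321i|²) = (1/3)·57.0000 = 19.0000

Both sides agree, confirming Parseval's theorem.

Σ|x[n]|² = (1/N)Σ|X[k]|² = 19.0000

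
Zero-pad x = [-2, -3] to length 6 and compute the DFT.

Original 2-point DFT: [-5, 1]
Zero-padded 6-point DFT provides frequency interpolation.

DFT_6([x, 0, ...]) = [-5, -3.5000+2.5981i, -0.5000+2.5981i, 1, -0.5000-2.5981i, -3.5000-2.5981i]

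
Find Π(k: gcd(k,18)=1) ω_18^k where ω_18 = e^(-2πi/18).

The primitive 18th roots of unity are ω_18^k for k coprime to 18: k ∈ {1, 5, 7, 11, 13, 17}
Their product equals the constant term of the cyclotomic polynomial Φ_18(x) up to sign.
For n ≥ 3, the product of all primitive nth roots of unity is 1. (For n=1 it is 1; for n=2 it is -1.)

1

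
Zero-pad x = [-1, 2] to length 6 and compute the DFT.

Original 2-point DFT: [1, -3]
Zero-padded 6-point DFT provides frequency interpolation.

DFT_6([x, 0, ...]) = [1, -1.7321i, -2.0000-1.7321i, -3, -2.0000+1.7321i, 1.7321i]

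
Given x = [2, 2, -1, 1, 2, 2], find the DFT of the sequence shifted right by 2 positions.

Time shift by 2: X_shifted[k] = ω_6^(2k) · X[k]
Shifted x = [2, 2, 2, 2, -1, 1]

DFT(x[n-2]) = [8, 1.0000-3.4641i, 2.0000+1.7321i, -2, 2.0000-1.7321i, 1.0000+3.4641i]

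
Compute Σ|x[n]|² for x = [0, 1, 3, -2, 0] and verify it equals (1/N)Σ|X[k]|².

Time domain:
Σ|x[n]|² = |0|² + |1|² + |3|² + |-2|² + |0|² = 14.0000

Frequency domain:
(1/5)Σ|X[k]|² = (1/5)(|2|² + |-0.5000-3.8900i|² + |-0.5000+4.1675i|² + |-0.5000-4.1675i|² + |-0.5000+3.8900i|²) = (1/5)·70.0000 = 14.0000

Both sides agree, confirming Parseval's theorem.

Σ|x[n]|² = (1/N)Σ|X[k]|² = 14.0000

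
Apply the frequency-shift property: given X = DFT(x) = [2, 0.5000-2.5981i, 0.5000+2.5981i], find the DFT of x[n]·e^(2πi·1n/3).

Modulation property: DFT(ω_3^(-1n)·x[n]) = X[(k-1) mod 3], so circularly shift X by 1 positions.

X[k-1] = [0.5000+2.5981i, 2, 0.5000-2.5981i]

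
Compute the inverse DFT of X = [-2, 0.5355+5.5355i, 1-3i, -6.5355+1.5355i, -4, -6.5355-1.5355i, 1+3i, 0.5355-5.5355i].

x[n] = (1/8) Σ(k=0 to 7) X[k] · e^(2πikn/8)

Computing each x[n]:
x[0] = -2
x[1] = 1
x[2] = -2
x[3] = -3
x[4] = 1
x[5] = 1
x[6] = 0
x[7] = 2

x = [-2, 1, -2, -3, 1, 1, 0, 2]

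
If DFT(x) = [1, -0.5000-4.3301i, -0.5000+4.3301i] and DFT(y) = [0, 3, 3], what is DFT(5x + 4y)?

By linearity: DFT(5x + 4y) = 5·DFT(x) + 4·DFT(y)
= 5·[1, -0.5000-4.3301i, -0.5000+4.3301i] + 4·[0, 3, 3]

Computing element-wise:
Z[0] = 5·(1) + 4·(0) = 5
Z[1] = 5·(-0.5000-4.3301i) + 4·(3) = 9.5000-21.6505i
Z[2] = 5·(-0.5000+4.3301i) + 4·(3) = 9.5000+21.6505i

DFT(5x + 4y) = 5·X + 4·Y = [5, 9.5000-21.6505i, 9.5000+21.6505i]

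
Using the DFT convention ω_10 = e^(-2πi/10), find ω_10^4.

ω_10^4 = e^(-2πi·4/10)
= cos(-2π·4/10) + i·sin(-2π·4/10)
= cos(-8π/10) + i·sin(-8π/10)

ω_10^4 = cos(-8π/10) + i·sin(-8π/10) = -0.8090-0.5878i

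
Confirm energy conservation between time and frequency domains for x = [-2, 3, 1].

Time domain:
Σ|x[n]|² = |-2|² + |3|² + |1|² = 14.0000

Frequency domain:
(1/3)Σ|X[k]|² = (1/3)(|2|² + |-4.0000-1.7321i|² + |-4.0000+1.7321i|²) = (1/3)·42.0000 = 14.0000

Both sides agree, confirming Parseval's theorem.

Σ|x[n]|² = (1/N)Σ|X[k]|² = 14.0000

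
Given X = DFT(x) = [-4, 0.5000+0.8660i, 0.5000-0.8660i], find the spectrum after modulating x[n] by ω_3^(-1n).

Modulation property: DFT(ω_3^(-1n)·x[n]) = X[(k-1) mod 3], so circularly shift X by 1 positions.

X[k-1] = [0.5000-0.8660i, -4, 0.5000+0.8660i]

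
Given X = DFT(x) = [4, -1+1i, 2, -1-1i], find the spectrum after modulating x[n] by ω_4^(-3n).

Modulation property: DFT(ω_4^(-3n)·x[n]) = X[(k-3) mod 4], so circularly shift X by 3 positions.

X[k-3] = [-1+1i, 2, -1-1i, 4]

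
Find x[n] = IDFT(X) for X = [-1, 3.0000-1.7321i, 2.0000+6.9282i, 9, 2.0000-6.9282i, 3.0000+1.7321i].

x[n] = (1/6) Σ(k=0 to 5) X[k] · e^(2πikn/6)

Computing each x[n]:
x[0] = 3
x[1] = -3
x[2] = 3
x[3] = -2
x[4] = -2
x[5] = 0

x = [3, -3, 3, -2, -2, 0]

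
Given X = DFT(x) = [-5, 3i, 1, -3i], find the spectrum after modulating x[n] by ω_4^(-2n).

Modulation property: DFT(ω_4^(-2n)·x[n]) = X[(k-2) mod 4], so circularly shift X by 2 positions.

X[k-2] = [1, -3i, -5, 3i]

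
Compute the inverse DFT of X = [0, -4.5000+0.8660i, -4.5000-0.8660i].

x[n] = (1/3) Σ(k=0 to 2) X[k] · e^(2πikn/3)

Computing each x[n]:
x[0] = -3
x[1] = 1
x[2] = 2

x = [-3, 1, 2]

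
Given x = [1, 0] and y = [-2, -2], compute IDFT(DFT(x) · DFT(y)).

(x ⊛ y)[n] = Σ(m=0 to 1) x[m] · y[(n-m) mod 2]

Computing each output sample:
(x ⊛ y)[0] = -2
(x ⊛ y)[1] = -2

x ⊛ y = [-2, -2]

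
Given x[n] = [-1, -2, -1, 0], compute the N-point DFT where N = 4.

X[k] = Σ(n=0 to 3) x[n] · ω_4^(nk)
where ω_4 = e^(-2πi/4)

Computing each X[k]:
X[0] = -4
X[1] = 2i
X[2] = 0
X[3] = -2i

X = [-4, 2i, 0, -2i]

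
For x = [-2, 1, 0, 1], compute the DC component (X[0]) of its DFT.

X[0] = Σ(n=0 to 3) x[n] · ω_4^0 = Σ x[n]
= (-2) + (1) + (0) + (1)

X[0] = 0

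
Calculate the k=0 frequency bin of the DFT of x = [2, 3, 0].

X[0] = Σ(n=0 to 2) x[n] · ω_3^0 = Σ x[n]
= (2) + (3) + (0)

X[0] = 5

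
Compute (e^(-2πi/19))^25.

Since ω_19^19 = 1, powers reduce modulo 19.
25 mod 19 = 6
So ω_19^25 = ω_19^6 = e^(-2πi·6/19)

ω_19^25 = ω_19^6 = -0.4017-0.9158i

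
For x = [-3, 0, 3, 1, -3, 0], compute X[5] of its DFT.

X[5] = Σ(n=0 to 5) x[n] · ω_6^(5n) where ω_6 = e^(-2πi/6)
= (-3)·ω_6^0 + (0)·ω_6^5 + (3)·ω_6^10 + (1)·ω_6^15 + (-3)·ω_6^20 + (0)·ω_6^25

X[5] = -4.0000+5.1962i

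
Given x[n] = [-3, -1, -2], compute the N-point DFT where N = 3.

X[k] = Σ(n=0 to 2) x[n] · ω_3^(nk)
where ω_3 = e^(-2πi/3)

Computing each X[k]:
X[0] = -6
X[1] = -1.5000-0.8660i
X[2] = -1.5000+0.8660i

X = [-6, -1.5000-0.8660i, -1.5000+0.8660i]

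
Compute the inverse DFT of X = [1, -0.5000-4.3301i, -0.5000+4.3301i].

x[n] = (1/3) Σ(k=0 to 2) X[k] · e^(2πikn/3)

Computing each x[n]:
x[0] = 0
x[1] = 3
x[2] = -2

x = [0, 3, -2]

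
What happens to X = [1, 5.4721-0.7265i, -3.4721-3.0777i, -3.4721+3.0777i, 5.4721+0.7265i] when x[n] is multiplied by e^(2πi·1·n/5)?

Modulation property: DFT(ω_5^(-1n)·x[n]) = X[(k-1) mod 5], so circularly shift X by 1 positions.

X[k-1] = [5.4721+0.7265i, 1, 5.4721-0.7265i, -3.4721-3.0777i, -3.4721+3.0777i]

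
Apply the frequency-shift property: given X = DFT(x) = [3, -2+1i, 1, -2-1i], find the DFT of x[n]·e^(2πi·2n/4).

Modulation property: DFT(ω_4^(-2n)·x[n]) = X[(k-2) mod 4], so circularly shift X by 2 positions.

X[k-2] = [1, -2-1i, 3, -2+1i]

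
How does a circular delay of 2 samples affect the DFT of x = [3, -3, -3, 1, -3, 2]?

Time shift by 2: X_shifted[k] = ω_6^(2k) · X[k]
Shifted x = [-3, 2, 3, -3, -3, 1]

DFT(x[n-2]) = [-3, 1.5000-6.0622i, -7.5000+4.3301i, -3, -7.5000-4.3301i, 1.5000+6.0622i]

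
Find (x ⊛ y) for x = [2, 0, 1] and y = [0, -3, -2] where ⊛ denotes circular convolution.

(x ⊛ y)[n] = Σ(m=0 to 2) x[m] · y[(n-m) mod 3]

Computing each output sample:
(x ⊛ y)[0] = -3
(x ⊛ y)[1] = -8
(x ⊛ y)[2] = -4

x ⊛ y = [-3, -8, -4]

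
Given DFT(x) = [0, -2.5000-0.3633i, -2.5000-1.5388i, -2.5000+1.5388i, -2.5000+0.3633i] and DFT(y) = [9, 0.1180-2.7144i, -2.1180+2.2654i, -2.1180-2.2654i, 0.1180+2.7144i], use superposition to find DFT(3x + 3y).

By linearity: DFT(3x + 3y) = 3·DFT(x) + 3·DFT(y)
= 3·[0, -2.5000-0.3633i, -2.5000-1.5388i, -2.5000+1.5388i, -2.5000+0.3633i] + 3·[9, 0.1180-2.7144i, -2.1180+2.2654i, -2.1180-2.2654i, 0.1180+2.7144i]

Computing element-wise:
Z[0] = 3·(0) + 3·(9) = 27
Z[1] = 3·(-2.5000-0.3633i) + 3·(0.1180-2.7144i) = -7.1460-9.2331i
Z[2] = 3·(-2.5000-1.5388i) + 3·(-2.1180+2.2654i) = -13.8540+2.1798i
Z[3] = 3·(-2.5000+1.5388i) + 3·(-2.1180-2.2654i) = -13.8540-2.1798i
Z[4] = 3·(-2.5000+0.3633i) + 3·(0.1180+2.7144i) = -7.1460+9.2331i

DFT(3x + 3y) = 3·X + 3·Y = [27, -7.1460-9.2331i, -13.8540+2.1798i, -13.8540-2.1798i, -7.1460+9.2331i]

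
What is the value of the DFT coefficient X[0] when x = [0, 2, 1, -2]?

X[0] = Σ(n=0 to 3) x[n] · ω_4^0 = Σ x[n]
= (0) + (2) + (1) + (-2)

X[0] = 1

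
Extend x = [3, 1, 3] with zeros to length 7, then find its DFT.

Original 3-point DFT: [7, 1.0000+1.7321i, 1.0000-1.7321i]
Zero-padded 7-point DFT provides frequency interpolation.

DFT_7([x, 0, ...]) = [7, 2.9559-3.7066i, 0.0746+0.3267i, 3.9695+1.9116i, 3.9695-1.9116i, 0.0746-0.3267i, 2.9559+3.7066i]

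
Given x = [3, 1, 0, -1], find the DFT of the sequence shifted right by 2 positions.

Time shift by 2: X_shifted[k] = ω_4^(2k) · X[k]
Shifted x = [0, -1, 3, 1]

DFT(x[n-2]) = [3, -3+2i, 3, -3-2i]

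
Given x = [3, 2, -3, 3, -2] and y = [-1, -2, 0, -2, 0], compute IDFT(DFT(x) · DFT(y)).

(x ⊛ y)[n] = Σ(m=0 to 4) x[m] · y[(n-m) mod 5]

Computing each output sample:
(x ⊛ y)[0] = 7
(x ⊛ y)[1] = -14
(x ⊛ y)[2] = 3
(x ⊛ y)[3] = -3
(x ⊛ y)[4] = -8

x ⊛ y = [7, -14, 3, -3, -8]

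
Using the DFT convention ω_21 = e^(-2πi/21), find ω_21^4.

ω_21^4 = e^(-2πi·4/21)
= cos(-2π·4/21) + i·sin(-2π·4/21)
= cos(-8π/21) + i·sin(-8π/21)

ω_21^4 = cos(-8π/21) + i·sin(-8π/21) = 0.3653-0.9309i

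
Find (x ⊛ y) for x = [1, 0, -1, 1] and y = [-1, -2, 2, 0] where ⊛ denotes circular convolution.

(x ⊛ y)[n] = Σ(m=0 to 3) x[m] · y[(n-m) mod 4]

Computing each output sample:
(x ⊛ y)[0] = -5
(x ⊛ y)[1] = 0
(x ⊛ y)[2] = 3
(x ⊛ y)[3] = 1

x ⊛ y = [-5, 0, 3, 1]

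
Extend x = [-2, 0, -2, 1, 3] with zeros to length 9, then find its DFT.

Original 5-point DFT: [0, -0.2639+4.6165i, -4.7361-1.0898i, -4.7361+1.0898i, -0.2639-4.6165i]
Zero-padded 9-point DFT provides frequency interpolation.

DFT_9([x, 0, ...]) = [0, -5.6664+0.0775i, 1.6775+3.4784i, -1.5000-4.3301i, -3.5111+0.8028i, -3.5111-0.8028i, -1.5000+4.3301i, 1.6775-3.4784i, -5.6664-0.0775i]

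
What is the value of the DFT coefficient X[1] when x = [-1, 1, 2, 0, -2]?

X[1] = Σ(n=0 to 4) x[n] · ω_5^(1n) where ω_5 = e^(-2πi/5)
= (-1)·ω_5^0 + (1)·ω_5^1 + (2)·ω_5^2 + (0)·ω_5^3 + (-2)·ω_5^4

X[1] = -2.9271-4.0287i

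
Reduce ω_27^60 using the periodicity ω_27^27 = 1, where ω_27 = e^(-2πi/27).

Since ω_27^27 = 1, powers reduce modulo 27.
60 mod 27 = 6
So ω_27^60 = ω_27^6 = e^(-2πi·6/27)

ω_27^60 = ω_27^6 = 0.1736-0.9848i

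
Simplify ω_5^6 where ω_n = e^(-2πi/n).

Since ω_5^5 = 1, powers reduce modulo 5.
6 mod 5 = 1
So ω_5^6 = ω_5^1 = e^(-2πi·1/5)

ω_5^6 = ω_5^1 = 0.3090-0.9511i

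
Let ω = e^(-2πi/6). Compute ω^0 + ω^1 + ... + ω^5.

Sum of all nth roots of unity equals 0 for n > 1 (geometric series with r ≠ 1).

0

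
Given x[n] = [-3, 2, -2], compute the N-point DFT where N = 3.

X[k] = Σ(n=0 to 2) x[n] · ω_3^(nk)
where ω_3 = e^(-2πi/3)

Computing each X[k]:
X[0] = -3
X[1] = -3.0000-3.4641i
X[2] = -3.0000+3.4641i

X = [-3, -3.0000-3.4641i, -3.0000+3.4641i]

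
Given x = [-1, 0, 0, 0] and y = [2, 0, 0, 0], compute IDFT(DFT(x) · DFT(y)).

(x ⊛ y)[n] = Σ(m=0 to 3) x[m] · y[(n-m) mod 4]

Computing each output sample:
(x ⊛ y)[0] = -2
(x ⊛ y)[1] = 0
(x ⊛ y)[2] = 0
(x ⊛ y)[3] = 0

x ⊛ y = [-2, 0, 0, 0]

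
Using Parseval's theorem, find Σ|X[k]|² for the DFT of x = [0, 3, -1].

Parseval: Σ|x[n]|² = (1/N)Σ|X[k]|², so Σ|X[k]|² = N·Σ|x[n]|² = 3·10.0000

Σ|X[k]|² = N·Σ|x[n]|² = 3·10.0000 = 30.0000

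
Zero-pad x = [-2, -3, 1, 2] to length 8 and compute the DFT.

Original 4-point DFT: [-2, -3+5i, 0, -3-5i]
Zero-padded 8-point DFT provides frequency interpolation.

DFT_8([x, 0, ...]) = [-2, -5.5355-0.2929i, -3+5i, 1.5355+1.7071i, 0, 1.5355-1.7071i, -3-5i, -5.5355+0.2929i]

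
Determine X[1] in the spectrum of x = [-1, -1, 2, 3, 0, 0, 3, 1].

X[1] = Σ(n=0 to 7) x[n] · ω_8^(1n) where ω_8 = e^(-2πi/8)
= (-1)·ω_8^0 + (-1)·ω_8^1 + (2)·ω_8^2 + (3)·ω_8^3 + (0)·ω_8^4 + (0)·ω_8^5 + (3)·ω_8^6 + (1)·ω_8^7

X[1] = -3.1213+0.2929i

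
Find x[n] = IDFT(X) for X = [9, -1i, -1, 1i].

x[n] = (1/4) Σ(k=0 to 3) X[k] · e^(2πikn/4)

Computing each x[n]:
x[0] = 2
x[1] = 3
x[2] = 2
x[3] = 2

x = [2, 3, 2, 2]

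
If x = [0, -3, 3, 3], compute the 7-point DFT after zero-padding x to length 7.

Original 4-point DFT: [3, -3+6i, 3, -3-6i]
Zero-padded 7-point DFT provides frequency interpolation.

DFT_7([x, 0, ...]) = [3, -5.2409-1.8809i, -0.1649+6.5719i, 3.9058+0.7224i, 3.9058-0.7224i, -0.1649-6.5719i, -5.2409+1.8809i]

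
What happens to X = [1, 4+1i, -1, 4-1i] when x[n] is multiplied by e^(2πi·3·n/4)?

Modulation property: DFT(ω_4^(-3n)·x[n]) = X[(k-3) mod 4], so circularly shift X by 3 positions.

X[k-3] = [4+1i, -1, 4-1i, 1]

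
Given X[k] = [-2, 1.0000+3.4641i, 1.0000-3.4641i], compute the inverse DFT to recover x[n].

x[n] = (1/3) Σ(k=0 to 2) X[k] · e^(2πikn/3)

Computing each x[n]:
x[0] = 0
x[1] = -3
x[2] = 1

x = [0, -3, 1]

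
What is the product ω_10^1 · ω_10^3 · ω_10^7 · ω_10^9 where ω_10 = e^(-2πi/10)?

The primitive 10th roots of unity are ω_10^k for k coprime to 10: k ∈ {1, 3, 7, 9}
Their product equals the constant term of the cyclotomic polynomial Φ_10(x) up to sign.
For n ≥ 3, the product of all primitive nth roots of unity is 1. (For n=1 it is 1; for n=2 it is -1.)

1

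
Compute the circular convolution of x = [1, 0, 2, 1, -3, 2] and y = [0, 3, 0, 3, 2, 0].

(x ⊛ y)[n] = Σ(m=0 to 5) x[m] · y[(n-m) mod 6]

Computing each output sample:
(x ⊛ y)[0] = 13
(x ⊛ y)[1] = -4
(x ⊛ y)[2] = 0
(x ⊛ y)[3] = 13
(x ⊛ y)[4] = 5
(x ⊛ y)[5] = -3

x ⊛ y = [13, -4, 0, 13, 5, -3]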